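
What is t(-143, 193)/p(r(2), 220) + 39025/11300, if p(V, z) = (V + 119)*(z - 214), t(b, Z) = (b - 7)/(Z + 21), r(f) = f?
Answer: 20204617/5852044 ≈ 3.4526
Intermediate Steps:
t(b, Z) = (-7 + b)/(21 + Z)
p(V, z) = (-214 + z)*(119 + V) (p(V, z) = (119 + V)*(-214 + z) = (-214 + z)*(119 + V))
t(-143, 193)/p(r(2), 220) + 39025/11300 = ((-7 - 143)/(21 + 193))/(-25466 - 214*2 + 119*220 + 2*220) + 39025/11300 = (-150/214)/(-25466 - 428 + 26180 + 440) + 39025*(1/11300) = ((1/214)*(-150))/726 + 1561/452 = -75/107*1/726 + 1561/452 = -25/25894 + 1561/452 = 20204617/5852044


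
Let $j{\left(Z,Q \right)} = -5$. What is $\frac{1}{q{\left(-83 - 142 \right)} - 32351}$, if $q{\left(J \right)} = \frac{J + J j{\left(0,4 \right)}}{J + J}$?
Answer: $- \frac{1}{32353} \approx -3.0909 \cdot 10^{-5}$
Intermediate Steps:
$q{\left(J \right)} = -2$ ($q{\left(J \right)} = \frac{J + J \left(-5\right)}{J + J} = \frac{J - 5 J}{2 J} = - 4 J \frac{1}{2 J} = -2$)
$\frac{1}{q{\left(-83 - 142 \right)} - 32351} = \frac{1}{-2 - 32351} = \frac{1}{-32353} = - \frac{1}{32353}$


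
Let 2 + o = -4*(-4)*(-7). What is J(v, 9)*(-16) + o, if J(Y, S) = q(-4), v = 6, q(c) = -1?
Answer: -98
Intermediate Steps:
J(Y, S) = -1
o = -114 (o = -2 - 4*(-4)*(-7) = -2 + 16*(-7) = -2 - 112 = -114)
J(v, 9)*(-16) + o = -1*(-16) - 114 = 16 - 114 = -98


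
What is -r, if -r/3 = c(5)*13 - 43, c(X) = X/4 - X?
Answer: -1101/4 ≈ -275.25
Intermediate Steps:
c(X) = -3*X/4 (c(X) = X*(¼) - X = X/4 - X = -3*X/4)
r = 1101/4 (r = -3*(-¾*5*13 - 43) = -3*(-15/4*13 - 43) = -3*(-195/4 - 43) = -3*(-367/4) = 1101/4 ≈ 275.25)
-r = -1*1101/4 = -1101/4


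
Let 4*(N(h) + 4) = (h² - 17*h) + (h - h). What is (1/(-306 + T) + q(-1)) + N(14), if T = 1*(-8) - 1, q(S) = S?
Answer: -9767/630 ≈ -15.503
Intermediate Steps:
N(h) = -4 - 17*h/4 + h²/4 (N(h) = -4 + ((h² - 17*h) + (h - h))/4 = -4 + ((h² - 17*h) + 0)/4 = -4 + (h² - 17*h)/4 = -4 + (-17*h/4 + h²/4) = -4 - 17*h/4 + h²/4)
T = -9 (T = -8 - 1 = -9)
(1/(-306 + T) + q(-1)) + N(14) = (1/(-306 - 9) - 1) + (-4 - 17/4*14 + (¼)*14²) = (1/(-315) - 1) + (-4 - 119/2 + (¼)*196) = (-1/315 - 1) + (-4 - 119/2 + 49) = -316/315 - 29/2 = -9767/630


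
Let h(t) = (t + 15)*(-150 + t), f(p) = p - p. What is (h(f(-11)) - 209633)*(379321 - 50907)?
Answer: -69585343562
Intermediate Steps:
f(p) = 0
h(t) = (-150 + t)*(15 + t) (h(t) = (15 + t)*(-150 + t) = (-150 + t)*(15 + t))
(h(f(-11)) - 209633)*(379321 - 50907) = ((-2250 + 0² - 135*0) - 209633)*(379321 - 50907) = ((-2250 + 0 + 0) - 209633)*328414 = (-2250 - 209633)*328414 = -211883*328414 = -69585343562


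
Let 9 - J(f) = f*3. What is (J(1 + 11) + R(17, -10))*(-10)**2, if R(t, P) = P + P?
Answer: -4700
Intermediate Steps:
J(f) = 9 - 3*f (J(f) = 9 - f*3 = 9 - 3*f)
R(t, P) = 2*P
(J(1 + 11) + R(17, -10))*(-10)**2 = ((9 - 3*(1 + 11)) + 2*(-10))*(-10)**2 = ((9 - 3*12) - 20)*100 = ((9 - 36) - 20)*100 = (-27 - 20)*100 = -47*100 = -4700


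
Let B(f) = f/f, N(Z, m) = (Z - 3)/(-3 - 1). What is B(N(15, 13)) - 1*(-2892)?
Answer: 2893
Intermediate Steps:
N(Z, m) = 3/4 - Z/4 (N(Z, m) = (-3 + Z)/(-4) = (-3 + Z)*(-1/4) = 3/4 - Z/4)
B(f) = 1
B(N(15, 13)) - 1*(-2892) = 1 - 1*(-2892) = 1 + 2892 = 2893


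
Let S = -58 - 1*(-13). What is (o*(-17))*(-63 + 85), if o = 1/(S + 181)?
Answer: -11/4 ≈ -2.7500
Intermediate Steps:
S = -45 (S = -58 + 13 = -45)
o = 1/136 (o = 1/(-45 + 181) = 1/136 ≈ 0.0073529)
(o*(-17))*(-63 + 85) = ((1/136)*(-17))*(-63 + 85) = -1/8*22 = -11/4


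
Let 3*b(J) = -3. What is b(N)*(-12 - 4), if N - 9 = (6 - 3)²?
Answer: 16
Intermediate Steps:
N = 18 (N = 9 + (6 - 3)² = 9 + 3² = 9 + 9 = 18)
b(J) = -1 (b(J) = (⅓)*(-3) = -1)
b(N)*(-12 - 4) = -(-12 - 4) = -1*(-16) = 16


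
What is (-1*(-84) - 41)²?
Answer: 1849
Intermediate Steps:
(-1*(-84) - 41)² = (84 - 41)² = 43² = 1849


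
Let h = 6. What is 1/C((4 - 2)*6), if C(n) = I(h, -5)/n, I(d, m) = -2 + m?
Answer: -12/7 ≈ -1.7143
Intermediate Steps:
C(n) = -7/n (C(n) = (-2 - 5)/n = -7/n)
1/C((4 - 2)*6) = 1/(-7*1/(6*(4 - 2))) = 1/(-7/(2*6)) = 1/(-7/12) = -12/7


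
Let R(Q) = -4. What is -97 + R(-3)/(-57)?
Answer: -5525/57 ≈ -96.930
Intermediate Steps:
-97 + R(-3)/(-57) = -97 - 4/(-57) = -97 - 1/57*(-4) = -97 + 4/57 = -5525/57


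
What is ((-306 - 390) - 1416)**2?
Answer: 4460544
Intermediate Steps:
((-306 - 390) - 1416)**2 = (-696 - 1416)**2 = (-2112)**2 = 4460544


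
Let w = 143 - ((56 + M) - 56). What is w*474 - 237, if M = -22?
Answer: 77973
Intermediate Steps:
w = 165 (w = 143 - ((56 - 22) - 56) = 143 - (34 - 56) = 143 - 1*(-22) = 143 + 22 = 165)
w*474 - 237 = 165*474 - 237 = 78210 - 237 = 77973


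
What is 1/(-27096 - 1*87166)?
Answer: -1/114262 ≈ -8.7518e-6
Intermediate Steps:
1/(-27096 - 1*87166) = 1/(-27096 - 87166) = 1/(-114262) = -1/114262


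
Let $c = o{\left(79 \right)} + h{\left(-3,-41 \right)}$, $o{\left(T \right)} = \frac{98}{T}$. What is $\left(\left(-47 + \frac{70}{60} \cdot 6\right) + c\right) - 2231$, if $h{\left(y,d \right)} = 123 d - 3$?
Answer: $- \frac{577945}{79} \approx -7315.8$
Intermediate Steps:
$h{\left(y,d \right)} = -3 + 123 d$
$c = - \frac{398536}{79}$ ($c = \frac{98}{79} + \left(-3 + 123 \left(-41\right)\right) = 98 \cdot \frac{1}{79} - 5046 = \frac{98}{79} - 5046 = - \frac{398536}{79} \approx -5044.8$)
$\left(\left(-47 + \frac{70}{60} \cdot 6\right) + c\right) - 2231 = \left(\left(-47 + \frac{70}{60} \cdot 6\right) - \frac{398536}{79}\right) - 2231 = \left(\left(-47 + 70 \cdot \frac{1}{60} \cdot 6\right) - \frac{398536}{79}\right) - 2231 = \left(\left(-47 + \frac{7}{6} \cdot 6\right) - \frac{398536}{79}\right) - 2231 = \left(\left(-47 + 7\right) - \frac{398536}{79}\right) - 2231 = \left(-40 - \frac{398536}{79}\right) - 2231 = - \frac{401696}{79} - 2231 = - \frac{577945}{79}$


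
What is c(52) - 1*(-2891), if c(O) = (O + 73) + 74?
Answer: 3090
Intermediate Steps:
c(O) = 147 + O (c(O) = (73 + O) + 74 = 147 + O)
c(52) - 1*(-2891) = (147 + 52) - 1*(-2891) = 199 + 2891 = 3090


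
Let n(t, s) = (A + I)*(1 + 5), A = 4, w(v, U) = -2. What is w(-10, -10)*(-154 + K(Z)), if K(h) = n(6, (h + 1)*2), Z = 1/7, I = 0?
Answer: 260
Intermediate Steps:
Z = ⅐ ≈ 0.14286
n(t, s) = 24 (n(t, s) = (4 + 0)*(1 + 5) = 4*6 = 24)
K(h) = 24
w(-10, -10)*(-154 + K(Z)) = -2*(-154 + 24) = -2*(-130) = 260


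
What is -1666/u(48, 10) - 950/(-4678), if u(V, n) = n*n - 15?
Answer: -226847/11695 ≈ -19.397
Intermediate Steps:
u(V, n) = -15 + n² (u(V, n) = n² - 15 = -15 + n²)
-1666/u(48, 10) - 950/(-4678) = -1666/(-15 + 10²) - 950/(-4678) = -1666/(-15 + 100) - 950*(-1/4678) = -1666/85 + 475/2339 = -1666*1/85 + 475/2339 = -98/5 + 475/2339 = -226847/11695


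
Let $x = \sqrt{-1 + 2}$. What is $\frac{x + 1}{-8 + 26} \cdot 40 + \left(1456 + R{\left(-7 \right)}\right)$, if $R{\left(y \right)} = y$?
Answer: $\frac{13081}{9} \approx 1453.4$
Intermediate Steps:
$x = 1$ ($x = \sqrt{1} = 1$)
$\frac{x + 1}{-8 + 26} \cdot 40 + \left(1456 + R{\left(-7 \right)}\right) = \frac{1 + 1}{-8 + 26} \cdot 40 + \left(1456 - 7\right) = \frac{2}{18} \cdot 40 + 1449 = 2 \cdot \frac{1}{18} \cdot 40 + 1449 = \frac{1}{9} \cdot 40 + 1449 = \frac{40}{9} + 1449 = \frac{13081}{9}$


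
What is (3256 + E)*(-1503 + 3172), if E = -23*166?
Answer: -937978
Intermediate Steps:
E = -3818
(3256 + E)*(-1503 + 3172) = (3256 - 3818)*(-1503 + 3172) = -562*1669 = -937978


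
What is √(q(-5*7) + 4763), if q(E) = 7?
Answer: 3*√530 ≈ 69.065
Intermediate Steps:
√(q(-5*7) + 4763) = √(7 + 4763) = √4770 = 3*√530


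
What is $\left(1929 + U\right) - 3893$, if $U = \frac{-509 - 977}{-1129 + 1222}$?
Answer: $- \frac{184138}{93} \approx -1980.0$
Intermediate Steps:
$U = - \frac{1486}{93} \approx -15.979$
$\left(1929 + U\right) - 3893 = \left(1929 - \frac{1486}{93}\right) - 3893 = \frac{177911}{93} - 3893 = - \frac{184138}{93}$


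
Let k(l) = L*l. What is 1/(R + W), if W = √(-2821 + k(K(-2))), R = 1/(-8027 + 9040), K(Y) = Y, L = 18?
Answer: 1013/2931764834 - 1026169*I*√2857/2931764834 ≈ 3.4553e-7 - 0.018709*I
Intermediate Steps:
R = 1/1013 ≈ 0.00098717
k(l) = 18*l
W = I*√2857 (W = √(-2821 + 18*(-2)) = √(-2821 - 36) = √(-2857) = I*√2857 ≈ 53.451*I)
1/(R + W) = 1/(1/1013 + I*√2857)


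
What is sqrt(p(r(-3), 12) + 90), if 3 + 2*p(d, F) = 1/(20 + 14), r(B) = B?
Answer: sqrt(102323)/34 ≈ 9.4082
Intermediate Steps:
p(d, F) = -101/68 (p(d, F) = -3/2 + 1/(2*(20 + 14)) = -3/2 + (1/2)/34 = -3/2 + (1/2)*(1/34) = -3/2 + 1/68 = -101/68)
sqrt(p(r(-3), 12) + 90) = sqrt(-101/68 + 90) = sqrt(6019/68) = sqrt(102323)/34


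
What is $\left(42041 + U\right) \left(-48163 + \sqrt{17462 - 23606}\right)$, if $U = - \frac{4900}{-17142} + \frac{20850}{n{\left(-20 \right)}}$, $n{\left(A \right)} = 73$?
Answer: $- \frac{1275511479126089}{625683} + \frac{847463142496 i \sqrt{6}}{625683} \approx -2.0386 \cdot 10^{9} + 3.3177 \cdot 10^{6} i$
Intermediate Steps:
$U = \frac{178884200}{625683}$ ($U = - \frac{4900}{-17142} + \frac{20850}{73} = \left(-4900\right) \left(- \frac{1}{17142}\right) + 20850 \cdot \frac{1}{73} = \frac{2450}{8571} + \frac{20850}{73} = \frac{178884200}{625683} \approx 285.9$)
$\left(42041 + U\right) \left(-48163 + \sqrt{17462 - 23606}\right) = \left(42041 + \frac{178884200}{625683}\right) \left(-48163 + \sqrt{17462 - 23606}\right) = \frac{26483223203 \left(-48163 + \sqrt{-6144}\right)}{625683} = \frac{26483223203 \left(-48163 + 32 i \sqrt{6}\right)}{625683} = - \frac{1275511479126089}{625683} + \frac{847463142496 i \sqrt{6}}{625683}$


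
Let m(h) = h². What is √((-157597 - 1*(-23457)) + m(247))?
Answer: I*√73131 ≈ 270.43*I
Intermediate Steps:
√((-157597 - 1*(-23457)) + m(247)) = √((-157597 - 1*(-23457)) + 247²) = √((-157597 + 23457) + 61009) = √(-134140 + 61009) = √(-73131) = I*√73131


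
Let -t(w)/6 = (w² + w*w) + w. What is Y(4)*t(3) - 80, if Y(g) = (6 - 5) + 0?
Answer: -206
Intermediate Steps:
t(w) = -12*w² - 6*w (t(w) = -6*((w² + w*w) + w) = -6*((w² + w²) + w) = -6*(2*w² + w) = -6*(w + 2*w²) = -12*w² - 6*w)
Y(g) = 1 (Y(g) = 1 + 0 = 1)
Y(4)*t(3) - 80 = 1*(-6*3*(1 + 2*3)) - 80 = 1*(-6*3*(1 + 6)) - 80 = 1*(-6*3*7) - 80 = 1*(-126) - 80 = -126 - 80 = -206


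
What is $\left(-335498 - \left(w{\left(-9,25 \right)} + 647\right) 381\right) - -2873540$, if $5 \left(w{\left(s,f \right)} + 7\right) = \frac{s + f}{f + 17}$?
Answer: $\frac{80296054}{35} \approx 2.2942 \cdot 10^{6}$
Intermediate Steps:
$w{\left(s,f \right)} = -7 + \frac{f + s}{5 \left(17 + f\right)}$ ($w{\left(s,f \right)} = -7 + \frac{\left(s + f\right) \frac{1}{f + 17}}{5} = -7 + \frac{\left(f + s\right) \frac{1}{17 + f}}{5} = -7 + \frac{\frac{1}{17 + f} \left(f + s\right)}{5} = -7 + \frac{f + s}{5 \left(17 + f\right)}$)
$\left(-335498 - \left(w{\left(-9,25 \right)} + 647\right) 381\right) - -2873540 = \left(-335498 - \left(\frac{-595 - 9 - 850}{5 \left(17 + 25\right)} + 647\right) 381\right) - -2873540 = \left(-335498 - \left(\frac{-595 - 9 - 850}{5 \cdot 42} + 647\right) 381\right) + 2873540 = \left(-335498 - \left(\frac{1}{5} \cdot \frac{1}{42} \left(-1454\right) + 647\right) 381\right) + 2873540 = \left(-335498 - \left(- \frac{727}{105} + 647\right) 381\right) + 2873540 = \left(-335498 - \frac{67208}{105} \cdot 381\right) + 2873540 = \left(-335498 - \frac{8535416}{35}\right) + 2873540 = - \frac{20277846}{35} + 2873540 = \frac{80296054}{35}$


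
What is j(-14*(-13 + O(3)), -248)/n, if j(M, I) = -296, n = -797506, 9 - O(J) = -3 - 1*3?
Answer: 148/398753 ≈ 0.00037116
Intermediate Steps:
O(J) = 15 (O(J) = 9 - (-3 - 1*3) = 9 - (-3 - 3) = 9 - 1*(-6) = 9 + 6 = 15)
j(-14*(-13 + O(3)), -248)/n = -296/(-797506) = -296*(-1/797506) = 148/398753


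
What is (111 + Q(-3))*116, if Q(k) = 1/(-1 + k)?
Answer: 12847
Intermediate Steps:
(111 + Q(-3))*116 = (111 + 1/(-1 - 3))*116 = (111 + 1/(-4))*116 = (111 - 1/4)*116 = (443/4)*116 = 12847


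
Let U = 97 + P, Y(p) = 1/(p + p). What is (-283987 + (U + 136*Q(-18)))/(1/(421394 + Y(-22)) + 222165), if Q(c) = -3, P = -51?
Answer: -5272210065915/4119235690319 ≈ -1.2799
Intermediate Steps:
Y(p) = 1/(2*p)
U = 46 (U = 97 - 51 = 46)
(-283987 + (U + 136*Q(-18)))/(1/(421394 + Y(-22)) + 222165) = (-283987 + (46 + 136*(-3)))/(1/(421394 + (1/2)/(-22)) + 222165) = (-283987 + (46 - 408))/(1/(421394 + (1/2)*(-1/22)) + 222165) = (-283987 - 362)/(1/(421394 - 1/44) + 222165) = -284349/(1/(18541335/44) + 222165) = -284349/(44/18541335 + 222165) = -284349/4119235690319/18541335 = -284349*18541335/4119235690319 = -5272210065915/4119235690319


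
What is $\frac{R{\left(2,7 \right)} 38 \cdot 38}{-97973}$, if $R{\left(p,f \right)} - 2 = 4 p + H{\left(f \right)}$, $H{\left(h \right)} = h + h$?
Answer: $- \frac{34656}{97973} \approx -0.35373$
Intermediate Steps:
$H{\left(h \right)} = 2 h$
$R{\left(p,f \right)} = 2 + 2 f + 4 p$ ($R{\left(p,f \right)} = 2 + \left(4 p + 2 f\right) = 2 + \left(2 f + 4 p\right) = 2 + 2 f + 4 p$)
$\frac{R{\left(2,7 \right)} 38 \cdot 38}{-97973} = \frac{\left(2 + 2 \cdot 7 + 4 \cdot 2\right) 38 \cdot 38}{-97973} = \left(2 + 14 + 8\right) 38 \cdot 38 \left(- \frac{1}{97973}\right) = 24 \cdot 38 \cdot 38 \left(- \frac{1}{97973}\right) = 912 \cdot 38 \left(- \frac{1}{97973}\right) = 34656 \left(- \frac{1}{97973}\right) = - \frac{34656}{97973}$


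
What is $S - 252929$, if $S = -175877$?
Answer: $-428806$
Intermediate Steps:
$S - 252929 = -175877 - 252929 = -428806$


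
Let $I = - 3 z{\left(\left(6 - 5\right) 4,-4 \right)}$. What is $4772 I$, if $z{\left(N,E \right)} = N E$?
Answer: $229056$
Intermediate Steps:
$z{\left(N,E \right)} = E N$
$I = 48$ ($I = - 3 \left(- 4 \left(6 - 5\right) 4\right) = - 3 \left(- 4 \cdot 1 \cdot 4\right) = - 3 \left(\left(-4\right) 4\right) = \left(-3\right) \left(-16\right) = 48$)
$4772 I = 4772 \cdot 48 = 229056$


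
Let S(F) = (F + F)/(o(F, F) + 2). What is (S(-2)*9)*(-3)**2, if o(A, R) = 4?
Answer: -54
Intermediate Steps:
S(F) = F/3 (S(F) = (F + F)/(4 + 2) = (2*F)/6 = (2*F)*(1/6) = F/3)
(S(-2)*9)*(-3)**2 = (((1/3)*(-2))*9)*(-3)**2 = -2/3*9*9 = -6*9 = -54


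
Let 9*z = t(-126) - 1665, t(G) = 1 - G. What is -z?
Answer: 1538/9 ≈ 170.89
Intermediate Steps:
z = -1538/9 (z = ((1 - 1*(-126)) - 1665)/9 = ((1 + 126) - 1665)/9 = (127 - 1665)/9 = (⅑)*(-1538) = -1538/9 ≈ -170.89)
-z = -1*(-1538/9) = 1538/9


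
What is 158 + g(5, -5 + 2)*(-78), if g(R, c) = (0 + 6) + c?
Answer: -76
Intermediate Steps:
g(R, c) = 6 + c
158 + g(5, -5 + 2)*(-78) = 158 + (6 + (-5 + 2))*(-78) = 158 + (6 - 3)*(-78) = 158 + 3*(-78) = 158 - 234 = -76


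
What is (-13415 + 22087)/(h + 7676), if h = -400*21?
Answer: -2168/181 ≈ -11.978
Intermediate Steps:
h = -8400
(-13415 + 22087)/(h + 7676) = (-13415 + 22087)/(-8400 + 7676) = 8672/(-724) = 8672*(-1/724) = -2168/181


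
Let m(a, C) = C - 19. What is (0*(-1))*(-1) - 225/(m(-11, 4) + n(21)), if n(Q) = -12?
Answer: 25/3 ≈ 8.3333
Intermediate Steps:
m(a, C) = -19 + C
(0*(-1))*(-1) - 225/(m(-11, 4) + n(21)) = (0*(-1))*(-1) - 225/((-19 + 4) - 12) = 0*(-1) - 225/(-15 - 12) = 0 - 225/(-27) = 0 - 225*(-1/27) = 0 + 25/3 = 25/3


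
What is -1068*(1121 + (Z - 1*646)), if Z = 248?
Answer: -772164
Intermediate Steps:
-1068*(1121 + (Z - 1*646)) = -1068*(1121 + (248 - 1*646)) = -1068*(1121 + (248 - 646)) = -1068*(1121 - 398) = -1068*723 = -772164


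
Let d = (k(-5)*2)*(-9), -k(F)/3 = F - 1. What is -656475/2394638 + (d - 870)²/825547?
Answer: 2871931172943/1976886216986 ≈ 1.4528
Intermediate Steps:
k(F) = 3 - 3*F (k(F) = -3*(F - 1) = -3*(-1 + F) = 3 - 3*F)
d = -324 (d = ((3 - 3*(-5))*2)*(-9) = ((3 + 15)*2)*(-9) = (18*2)*(-9) = 36*(-9) = -324)
-656475/2394638 + (d - 870)²/825547 = -656475/2394638 + (-324 - 870)²/825547 = -656475*1/2394638 + (-1194)²*(1/825547) = -656475/2394638 + 1425636*(1/825547) = -656475/2394638 + 1425636/825547 = 2871931172943/1976886216986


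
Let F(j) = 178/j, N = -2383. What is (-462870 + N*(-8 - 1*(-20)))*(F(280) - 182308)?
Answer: 6271850976723/70 ≈ 8.9598e+10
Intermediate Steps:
(-462870 + N*(-8 - 1*(-20)))*(F(280) - 182308) = (-462870 - 2383*(-8 - 1*(-20)))*(178/280 - 182308) = (-462870 - 2383*(-8 + 20))*(178*(1/280) - 182308) = (-462870 - 2383*12)*(89/140 - 182308) = (-462870 - 28596)*(-25523031/140) = -491466*(-25523031/140) = 6271850976723/70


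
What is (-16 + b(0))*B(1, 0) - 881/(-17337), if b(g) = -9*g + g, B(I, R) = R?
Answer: 881/17337 ≈ 0.050816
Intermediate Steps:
b(g) = -8*g
(-16 + b(0))*B(1, 0) - 881/(-17337) = (-16 - 8*0)*0 - 881/(-17337) = (-16 + 0)*0 - 881*(-1)/17337 = -16*0 - 1*(-881/17337) = 0 + 881/17337 = 881/17337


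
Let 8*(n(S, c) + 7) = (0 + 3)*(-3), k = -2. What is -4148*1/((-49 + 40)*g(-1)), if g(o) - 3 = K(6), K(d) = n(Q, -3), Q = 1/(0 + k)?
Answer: -33184/369 ≈ -89.930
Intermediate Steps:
Q = -1/2 (Q = 1/(0 - 2) = 1/(-2) = -1/2 ≈ -0.50000)
n(S, c) = -65/8 (n(S, c) = -7 + ((0 + 3)*(-3))/8 = -7 + (3*(-3))/8 = -7 + (1/8)*(-9) = -7 - 9/8 = -65/8)
K(d) = -65/8
g(o) = -41/8 (g(o) = 3 - 65/8 = -41/8)
-4148*1/((-49 + 40)*g(-1)) = -4148*(-8/(41*(-49 + 40))) = -4148/((-9*(-41/8))) = -4148/369/8 = -4148*8/369 = -33184/369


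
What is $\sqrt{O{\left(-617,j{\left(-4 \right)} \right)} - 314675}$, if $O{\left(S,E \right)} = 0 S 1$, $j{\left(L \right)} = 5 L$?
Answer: $5 i \sqrt{12587} \approx 560.96 i$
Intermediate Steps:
$O{\left(S,E \right)} = 0$ ($O{\left(S,E \right)} = 0 \cdot 1 = 0$)
$\sqrt{O{\left(-617,j{\left(-4 \right)} \right)} - 314675} = \sqrt{0 - 314675} = \sqrt{-314675} = 5 i \sqrt{12587}$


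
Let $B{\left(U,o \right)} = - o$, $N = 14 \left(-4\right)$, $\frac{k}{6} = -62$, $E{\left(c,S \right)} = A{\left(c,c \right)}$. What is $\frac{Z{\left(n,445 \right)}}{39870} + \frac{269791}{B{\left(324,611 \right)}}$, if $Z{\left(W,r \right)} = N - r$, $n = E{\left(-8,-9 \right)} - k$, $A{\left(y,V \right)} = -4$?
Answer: $- \frac{3585624427}{8120190} \approx -441.57$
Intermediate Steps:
$E{\left(c,S \right)} = -4$
$k = -372$ ($k = 6 \left(-62\right) = -372$)
$N = -56$
$n = 368$ ($n = -4 - -372 = -4 + 372 = 368$)
$Z{\left(W,r \right)} = -56 - r$
$\frac{Z{\left(n,445 \right)}}{39870} + \frac{269791}{B{\left(324,611 \right)}} = \frac{-56 - 445}{39870} + \frac{269791}{\left(-1\right) 611} = \left(-56 - 445\right) \frac{1}{39870} + \frac{269791}{-611} = \left(-501\right) \frac{1}{39870} + 269791 \left(- \frac{1}{611}\right) = - \frac{167}{13290} - \frac{269791}{611} = - \frac{3585624427}{8120190}$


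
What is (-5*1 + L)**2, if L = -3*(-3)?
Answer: 16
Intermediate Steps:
L = 9
(-5*1 + L)**2 = (-5*1 + 9)**2 = (-5 + 9)**2 = 4**2 = 16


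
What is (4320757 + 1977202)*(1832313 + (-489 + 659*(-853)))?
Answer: 7996499648423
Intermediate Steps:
(4320757 + 1977202)*(1832313 + (-489 + 659*(-853))) = 6297959*(1832313 + (-489 - 562127)) = 6297959*(1832313 - 562616) = 6297959*1269697 = 7996499648423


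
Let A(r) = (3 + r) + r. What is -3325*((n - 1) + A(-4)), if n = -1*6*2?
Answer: 59850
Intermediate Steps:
A(r) = 3 + 2*r
n = -12 (n = -6*2 = -12)
-3325*((n - 1) + A(-4)) = -3325*((-12 - 1) + (3 + 2*(-4))) = -3325*(-13 + (3 - 8)) = -3325*(-13 - 5) = -3325*(-18) = 59850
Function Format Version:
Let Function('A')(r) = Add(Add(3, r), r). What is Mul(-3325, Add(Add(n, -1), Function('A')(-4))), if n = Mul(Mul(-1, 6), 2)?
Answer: 59850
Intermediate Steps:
Function('A')(r) = Add(3, Mul(2, r))
n = -12 (n = Mul(-6, 2) = -12)
Mul(-3325, Add(Add(n, -1), Function('A')(-4))) = Mul(-3325, Add(Add(-12, -1), Add(3, Mul(2, -4)))) = Mul(-3325, Add(-13, Add(3, -8))) = Mul(-3325, Add(-13, -5)) = Mul(-3325, -18) = 59850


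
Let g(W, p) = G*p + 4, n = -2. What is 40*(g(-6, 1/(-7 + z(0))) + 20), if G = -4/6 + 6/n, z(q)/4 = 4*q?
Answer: 20600/21 ≈ 980.95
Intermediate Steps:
z(q) = 16*q (z(q) = 4*(4*q) = 16*q)
G = -11/3 (G = -4/6 + 6/(-2) = -4*1/6 + 6*(-1/2) = -2/3 - 3 = -11/3 ≈ -3.6667)
g(W, p) = 4 - 11*p/3 (g(W, p) = -11*p/3 + 4 = 4 - 11*p/3)
40*(g(-6, 1/(-7 + z(0))) + 20) = 40*((4 - 11/(3*(-7 + 16*0))) + 20) = 40*((4 - 11/(3*(-7 + 0))) + 20) = 40*((4 - 11/3/(-7)) + 20) = 40*((4 - 11/3*(-1/7)) + 20) = 40*((4 + 11/21) + 20) = 40*(95/21 + 20) = 40*(515/21) = 20600/21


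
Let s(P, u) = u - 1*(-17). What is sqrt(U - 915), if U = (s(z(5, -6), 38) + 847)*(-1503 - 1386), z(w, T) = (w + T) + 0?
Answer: I*sqrt(2606793) ≈ 1614.6*I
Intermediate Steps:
z(w, T) = T + w (z(w, T) = (T + w) + 0 = T + w)
s(P, u) = 17 + u (s(P, u) = u + 17 = 17 + u)
U = -2605878 (U = ((17 + 38) + 847)*(-1503 - 1386) = (55 + 847)*(-2889) = 902*(-2889) = -2605878)
sqrt(U - 915) = sqrt(-2605878 - 915) = sqrt(-2606793) = I*sqrt(2606793)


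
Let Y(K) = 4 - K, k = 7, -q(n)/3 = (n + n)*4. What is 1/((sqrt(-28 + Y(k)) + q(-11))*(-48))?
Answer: I/(48*(sqrt(31) - 264*I)) ≈ -7.8879e-5 + 1.6636e-6*I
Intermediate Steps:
q(n) = -24*n (q(n) = -3*(n + n)*4 = -3*2*n*4 = -24*n)
1/((sqrt(-28 + Y(k)) + q(-11))*(-48)) = 1/((sqrt(-28 + (4 - 1*7)) - 24*(-11))*(-48)) = 1/((sqrt(-28 + (4 - 7)) + 264)*(-48)) = 1/((sqrt(-28 - 3) + 264)*(-48)) = 1/((sqrt(-31) + 264)*(-48)) = 1/((I*sqrt(31) + 264)*(-48)) = 1/((264 + I*sqrt(31))*(-48)) = 1/(-12672 - 48*I*sqrt(31))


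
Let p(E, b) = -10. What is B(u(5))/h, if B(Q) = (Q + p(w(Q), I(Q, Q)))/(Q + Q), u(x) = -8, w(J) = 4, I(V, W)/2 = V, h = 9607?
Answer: 9/76856 ≈ 0.00011710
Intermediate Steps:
I(V, W) = 2*V
B(Q) = (-10 + Q)/(2*Q) (B(Q) = (Q - 10)/(Q + Q) = (-10 + Q)/((2*Q)) = (-10 + Q)*(1/(2*Q)) = (-10 + Q)/(2*Q))
B(u(5))/h = ((½)*(-10 - 8)/(-8))/9607 = ((½)*(-⅛)*(-18))*(1/9607) = (9/8)*(1/9607) = 9/76856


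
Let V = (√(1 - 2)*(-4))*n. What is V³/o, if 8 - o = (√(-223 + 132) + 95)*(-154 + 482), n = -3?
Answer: 216/(-3894*I + 41*√91) ≈ 0.0055158 + 0.054916*I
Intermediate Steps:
V = 12*I (V = (√(1 - 2)*(-4))*(-3) = (√(-1)*(-4))*(-3) = (I*(-4))*(-3) = -4*I*(-3) = 12*I ≈ 12.0*I)
o = -31152 - 328*I*√91 (o = 8 - (√(-223 + 132) + 95)*(-154 + 482) = 8 - (√(-91) + 95)*328 = 8 - (I*√91 + 95)*328 = 8 - (95 + I*√91)*328 = 8 - (31160 + 328*I*√91) = 8 + (-31160 - 328*I*√91) = -31152 - 328*I*√91 ≈ -31152.0 - 3128.9*I)
V³/o = (12*I)³/(-31152 - 328*I*√91) = (-1728*I)/(-31152 - 328*I*√91) = -1728*I/(-31152 - 328*I*√91)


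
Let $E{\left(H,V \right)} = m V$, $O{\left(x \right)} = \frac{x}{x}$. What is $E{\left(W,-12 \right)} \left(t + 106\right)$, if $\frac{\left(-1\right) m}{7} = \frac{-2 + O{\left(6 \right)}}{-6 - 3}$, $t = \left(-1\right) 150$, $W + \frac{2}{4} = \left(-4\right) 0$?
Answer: $- \frac{1232}{3} \approx -410.67$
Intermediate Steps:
$O{\left(x \right)} = 1$
$W = - \frac{1}{2}$ ($W = - \frac{1}{2} - 0 = - \frac{1}{2} + 0 = - \frac{1}{2} \approx -0.5$)
$t = -150$
$m = - \frac{7}{9}$ ($m = - 7 \frac{-2 + 1}{-6 - 3} = - 7 \left(- \frac{1}{-9}\right) = - 7 \left(\left(-1\right) \left(- \frac{1}{9}\right)\right) = \left(-7\right) \frac{1}{9} = - \frac{7}{9} \approx -0.77778$)
$E{\left(H,V \right)} = - \frac{7 V}{9}$
$E{\left(W,-12 \right)} \left(t + 106\right) = \left(- \frac{7}{9}\right) \left(-12\right) \left(-150 + 106\right) = \frac{28}{3} \left(-44\right) = - \frac{1232}{3}$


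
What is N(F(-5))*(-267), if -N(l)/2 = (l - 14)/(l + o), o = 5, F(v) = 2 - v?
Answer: -623/2 ≈ -311.50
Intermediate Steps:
N(l) = -2*(-14 + l)/(5 + l) (N(l) = -2*(l - 14)/(l + 5) = -2*(-14 + l)/(5 + l))
N(F(-5))*(-267) = (2*(14 - (2 - 1*(-5)))/(5 + (2 - 1*(-5))))*(-267) = (2*(14 - (2 + 5))/(5 + (2 + 5)))*(-267) = (2*(14 - 1*7)/(5 + 7))*(-267) = (2*(14 - 7)/12)*(-267) = (2*(1/12)*7)*(-267) = (7/6)*(-267) = -623/2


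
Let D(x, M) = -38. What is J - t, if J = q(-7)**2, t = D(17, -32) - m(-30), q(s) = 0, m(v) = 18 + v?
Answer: 26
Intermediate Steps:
t = -26 (t = -38 - (18 - 30) = -38 - 1*(-12) = -38 + 12 = -26)
J = 0 (J = 0**2 = 0)
J - t = 0 - 1*(-26) = 0 + 26 = 26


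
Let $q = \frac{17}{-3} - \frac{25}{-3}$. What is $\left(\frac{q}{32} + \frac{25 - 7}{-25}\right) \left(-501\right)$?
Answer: $\frac{31897}{100} \approx 318.97$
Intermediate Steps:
$q = \frac{8}{3}$ ($q = 17 \left(- \frac{1}{3}\right) - - \frac{25}{3} = - \frac{17}{3} + \frac{25}{3} = \frac{8}{3} \approx 2.6667$)
$\left(\frac{q}{32} + \frac{25 - 7}{-25}\right) \left(-501\right) = \left(\frac{8}{3 \cdot 32} + \frac{25 - 7}{-25}\right) \left(-501\right) = \left(\frac{8}{3} \cdot \frac{1}{32} + 18 \left(- \frac{1}{25}\right)\right) \left(-501\right) = \left(\frac{1}{12} - \frac{18}{25}\right) \left(-501\right) = \left(- \frac{191}{300}\right) \left(-501\right) = \frac{31897}{100}$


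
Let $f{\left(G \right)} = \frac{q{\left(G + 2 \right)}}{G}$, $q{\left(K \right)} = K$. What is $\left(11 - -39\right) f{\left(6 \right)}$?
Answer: $\frac{200}{3} \approx 66.667$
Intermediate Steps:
$f{\left(G \right)} = \frac{2 + G}{G}$ ($f{\left(G \right)} = \frac{G + 2}{G} = \frac{2 + G}{G}$)
$\left(11 - -39\right) f{\left(6 \right)} = \left(11 - -39\right) \frac{2 + 6}{6} = \left(11 + 39\right) \frac{1}{6} \cdot 8 = 50 \cdot \frac{4}{3} = \frac{200}{3}$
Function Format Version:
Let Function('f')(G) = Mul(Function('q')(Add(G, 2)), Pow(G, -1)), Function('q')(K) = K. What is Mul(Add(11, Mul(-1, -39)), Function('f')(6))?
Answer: Rational(200, 3) ≈ 66.667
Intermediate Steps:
Function('f')(G) = Mul(Pow(G, -1), Add(2, G)) (Function('f')(G) = Mul(Add(G, 2), Pow(G, -1)) = Mul(Add(2, G), Pow(G, -1)) = Mul(Pow(G, -1), Add(2, G)))
Mul(Add(11, Mul(-1, -39)), Function('f')(6)) = Mul(Add(11, Mul(-1, -39)), Mul(Pow(6, -1), Add(2, 6))) = Mul(Add(11, 39), Mul(Rational(1, 6), 8)) = Mul(50, Rational(4, 3)) = Rational(200, 3)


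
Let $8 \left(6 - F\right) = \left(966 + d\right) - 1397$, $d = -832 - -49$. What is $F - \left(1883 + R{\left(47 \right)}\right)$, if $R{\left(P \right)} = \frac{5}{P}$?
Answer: $- \frac{324367}{188} \approx -1725.4$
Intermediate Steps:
$d = -783$ ($d = -832 + 49 = -783$)
$F = \frac{631}{4}$ ($F = 6 - \frac{\left(966 - 783\right) - 1397}{8} = 6 - \frac{183 - 1397}{8} = 6 - - \frac{607}{4} = 6 + \frac{607}{4} = \frac{631}{4} \approx 157.75$)
$F - \left(1883 + R{\left(47 \right)}\right) = \frac{631}{4} - \left(1883 + \frac{5}{47}\right) = \frac{631}{4} - \frac{88506}{47} = - \frac{324367}{188}$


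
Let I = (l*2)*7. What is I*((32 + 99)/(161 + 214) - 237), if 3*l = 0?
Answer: 0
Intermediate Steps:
l = 0 (l = (1/3)*0 = 0)
I = 0 (I = (0*2)*7 = 0*7 = 0)
I*((32 + 99)/(161 + 214) - 237) = 0*((32 + 99)/(161 + 214) - 237) = 0*(131/375 - 237) = 0*(-88744/375) = 0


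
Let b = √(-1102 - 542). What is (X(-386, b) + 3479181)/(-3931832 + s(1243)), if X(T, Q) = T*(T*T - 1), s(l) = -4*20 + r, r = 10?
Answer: 18010963/1310634 ≈ 13.742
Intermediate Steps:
s(l) = -70 (s(l) = -4*20 + 10 = -80 + 10 = -70)
b = 2*I*√411 (b = √(-1644) = 2*I*√411 ≈ 40.546*I)
X(T, Q) = T*(-1 + T²) (X(T, Q) = T*(T² - 1) = T*(-1 + T²))
(X(-386, b) + 3479181)/(-3931832 + s(1243)) = (((-386)³ - 1*(-386)) + 3479181)/(-3931832 - 70) = ((-57512456 + 386) + 3479181)/(-3931902) = (-57512070 + 3479181)*(-1/3931902) = -54032889*(-1/3931902) = 18010963/1310634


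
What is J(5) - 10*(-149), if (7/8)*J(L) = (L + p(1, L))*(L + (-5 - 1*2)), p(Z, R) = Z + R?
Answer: 10254/7 ≈ 1464.9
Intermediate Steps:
p(Z, R) = R + Z
J(L) = 8*(1 + 2*L)*(-7 + L)/7 (J(L) = 8*((L + (L + 1))*(L + (-5 - 1*2)))/7 = 8*((L + (1 + L))*(L + (-5 - 2)))/7 = 8*((1 + 2*L)*(L - 7))/7 = 8*((1 + 2*L)*(-7 + L))/7 = 8*(1 + 2*L)*(-7 + L)/7)
J(5) - 10*(-149) = (-8 - 104/7*5 + (16/7)*5**2) - 10*(-149) = (-8 - 520/7 + (16/7)*25) + 1490 = (-8 - 520/7 + 400/7) + 1490 = -176/7 + 1490 = 10254/7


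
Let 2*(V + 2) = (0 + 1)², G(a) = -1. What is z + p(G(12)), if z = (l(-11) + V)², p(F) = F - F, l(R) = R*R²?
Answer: 7102225/4 ≈ 1.7756e+6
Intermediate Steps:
l(R) = R³
p(F) = 0
V = -3/2 (V = -2 + (0 + 1)²/2 = -2 + (½)*1² = -2 + (½)*1 = -2 + ½ = -3/2 ≈ -1.5000)
z = 7102225/4 (z = ((-11)³ - 3/2)² = (-1331 - 3/2)² = (-2665/2)² = 7102225/4 ≈ 1.7756e+6)
z + p(G(12)) = 7102225/4 + 0 = 7102225/4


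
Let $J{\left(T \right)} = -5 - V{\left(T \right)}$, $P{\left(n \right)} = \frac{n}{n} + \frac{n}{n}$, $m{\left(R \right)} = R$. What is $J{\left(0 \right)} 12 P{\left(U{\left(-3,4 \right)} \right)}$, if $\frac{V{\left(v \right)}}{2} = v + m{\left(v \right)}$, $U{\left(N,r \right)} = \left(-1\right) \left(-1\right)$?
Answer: $-120$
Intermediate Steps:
$U{\left(N,r \right)} = 1$
$V{\left(v \right)} = 4 v$ ($V{\left(v \right)} = 2 \left(v + v\right) = 2 \cdot 2 v = 4 v$)
$P{\left(n \right)} = 2$ ($P{\left(n \right)} = 1 + 1 = 2$)
$J{\left(T \right)} = -5 - 4 T$
$J{\left(0 \right)} 12 P{\left(U{\left(-3,4 \right)} \right)} = \left(-5 - 0\right) 12 \cdot 2 = \left(-5 + 0\right) 12 \cdot 2 = \left(-5\right) 12 \cdot 2 = \left(-60\right) 2 = -120$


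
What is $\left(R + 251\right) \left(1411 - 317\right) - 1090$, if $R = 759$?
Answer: $1103850$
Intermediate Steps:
$\left(R + 251\right) \left(1411 - 317\right) - 1090 = \left(759 + 251\right) \left(1411 - 317\right) - 1090 = 1010 \cdot 1094 - 1090 = 1104940 - 1090 = 1103850$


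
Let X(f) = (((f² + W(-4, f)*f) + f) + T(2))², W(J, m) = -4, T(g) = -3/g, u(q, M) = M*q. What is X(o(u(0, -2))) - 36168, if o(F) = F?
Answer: -144663/4 ≈ -36166.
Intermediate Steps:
X(f) = (-3/2 + f² - 3*f)² (X(f) = (((f² - 4*f) + f) - 3/2)² = ((f² - 3*f) - 3*½)² = ((f² - 3*f) - 3/2)² = (-3/2 + f² - 3*f)²)
X(o(u(0, -2))) - 36168 = (-3 - (-12)*0 + 2*(-2*0)²)²/4 - 36168 = (-3 - 6*0 + 2*0²)²/4 - 36168 = (-3 + 0 + 2*0)²/4 - 36168 = (-3 + 0 + 0)²/4 - 36168 = (¼)*(-3)² - 36168 = (¼)*9 - 36168 = 9/4 - 36168 = -144663/4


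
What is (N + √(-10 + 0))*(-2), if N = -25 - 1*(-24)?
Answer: 2 - 2*I*√10 ≈ 2.0 - 6.3246*I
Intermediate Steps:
N = -1 (N = -25 + 24 = -1)
(N + √(-10 + 0))*(-2) = (-1 + √(-10 + 0))*(-2) = (-1 + √(-10))*(-2) = (-1 + I*√10)*(-2) = 2 - 2*I*√10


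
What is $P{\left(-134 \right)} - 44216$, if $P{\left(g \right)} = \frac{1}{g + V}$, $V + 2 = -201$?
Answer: $- \frac{14900793}{337} \approx -44216.0$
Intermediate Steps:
$V = -203$ ($V = -2 - 201 = -203$)
$P{\left(g \right)} = \frac{1}{-203 + g}$ ($P{\left(g \right)} = \frac{1}{g - 203} = \frac{1}{-203 + g}$)
$P{\left(-134 \right)} - 44216 = \frac{1}{-203 - 134} - 44216 = \frac{1}{-337} - 44216 = - \frac{1}{337} - 44216 = - \frac{14900793}{337}$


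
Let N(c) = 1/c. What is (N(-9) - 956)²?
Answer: 74046025/81 ≈ 9.1415e+5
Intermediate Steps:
(N(-9) - 956)² = (1/(-9) - 956)² = (-⅑ - 956)² = (-8605/9)² = 74046025/81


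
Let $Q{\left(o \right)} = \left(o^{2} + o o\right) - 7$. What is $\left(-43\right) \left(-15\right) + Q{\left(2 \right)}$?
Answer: $646$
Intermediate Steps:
$Q{\left(o \right)} = -7 + 2 o^{2}$ ($Q{\left(o \right)} = \left(o^{2} + o^{2}\right) - 7 = 2 o^{2} - 7 = -7 + 2 o^{2}$)
$\left(-43\right) \left(-15\right) + Q{\left(2 \right)} = \left(-43\right) \left(-15\right) - \left(7 - 2 \cdot 2^{2}\right) = 645 + \left(-7 + 2 \cdot 4\right) = 645 + \left(-7 + 8\right) = 645 + 1 = 646$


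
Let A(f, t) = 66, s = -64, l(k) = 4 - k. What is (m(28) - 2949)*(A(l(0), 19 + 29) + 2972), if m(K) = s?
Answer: -9153494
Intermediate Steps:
m(K) = -64
(m(28) - 2949)*(A(l(0), 19 + 29) + 2972) = (-64 - 2949)*(66 + 2972) = -3013*3038 = -9153494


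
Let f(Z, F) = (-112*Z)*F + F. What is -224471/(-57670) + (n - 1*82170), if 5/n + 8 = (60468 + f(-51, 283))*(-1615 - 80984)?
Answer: -656469387600471855619/7989539802500870 ≈ -82166.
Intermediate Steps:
f(Z, F) = F - 112*F*Z (f(Z, F) = -112*F*Z + F = F - 112*F*Z)
n = -5/138538924961 (n = 5/(-8 + (60468 + 283*(1 - 112*(-51)))*(-1615 - 80984)) = 5/(-8 + (60468 + 283*(1 + 5712))*(-82599)) = 5/(-8 + (60468 + 283*5713)*(-82599)) = 5/(-8 + (60468 + 1616779)*(-82599)) = 5/(-8 + 1677247*(-82599)) = 5/(-8 - 138538924953) = 5/(-138538924961) = 5*(-1/138538924961) = -5/138538924961 ≈ -3.6091e-11)
-224471/(-57670) + (n - 1*82170) = -224471/(-57670) + (-5/138538924961 - 1*82170) = -224471*(-1/57670) + (-5/138538924961 - 82170) = 224471/57670 - 11383743464045375/138538924961 = -656469387600471855619/7989539802500870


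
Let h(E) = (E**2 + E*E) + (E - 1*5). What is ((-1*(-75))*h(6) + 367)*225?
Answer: 1314450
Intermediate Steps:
h(E) = -5 + E + 2*E**2 (h(E) = (E**2 + E**2) + (E - 5) = 2*E**2 + (-5 + E) = -5 + E + 2*E**2)
((-1*(-75))*h(6) + 367)*225 = ((-1*(-75))*(-5 + 6 + 2*6**2) + 367)*225 = (75*(-5 + 6 + 2*36) + 367)*225 = (75*(-5 + 6 + 72) + 367)*225 = (75*73 + 367)*225 = (5475 + 367)*225 = 5842*225 = 1314450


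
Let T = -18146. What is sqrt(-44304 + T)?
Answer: 5*I*sqrt(2498) ≈ 249.9*I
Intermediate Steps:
sqrt(-44304 + T) = sqrt(-44304 - 18146) = sqrt(-62450) = 5*I*sqrt(2498)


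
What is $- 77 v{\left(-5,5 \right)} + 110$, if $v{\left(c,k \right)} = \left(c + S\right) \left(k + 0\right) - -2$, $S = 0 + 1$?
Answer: $1496$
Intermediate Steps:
$S = 1$
$v{\left(c,k \right)} = 2 + k \left(1 + c\right)$ ($v{\left(c,k \right)} = \left(c + 1\right) \left(k + 0\right) - -2 = \left(1 + c\right) k + 2 = k \left(1 + c\right) + 2 = 2 + k \left(1 + c\right)$)
$- 77 v{\left(-5,5 \right)} + 110 = - 77 \left(2 + 5 - 25\right) + 110 = \left(-77\right) \left(-18\right) + 110 = 1386 + 110 = 1496$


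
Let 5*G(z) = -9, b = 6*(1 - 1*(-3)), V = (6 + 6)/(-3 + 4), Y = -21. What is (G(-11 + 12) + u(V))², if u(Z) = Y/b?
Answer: 11449/1600 ≈ 7.1556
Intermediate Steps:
V = 12 (V = 12/1 = 12*1 = 12)
b = 24 (b = 6*(1 + 3) = 6*4 = 24)
u(Z) = -7/8 (u(Z) = -21/24 = -21*1/24 = -7/8)
G(z) = -9/5 (G(z) = (⅕)*(-9) = -9/5)
(G(-11 + 12) + u(V))² = (-9/5 - 7/8)² = (-107/40)² = 11449/1600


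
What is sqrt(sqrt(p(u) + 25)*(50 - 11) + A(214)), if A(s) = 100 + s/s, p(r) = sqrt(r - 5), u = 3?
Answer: sqrt(101 + 39*sqrt(25 + I*sqrt(2))) ≈ 17.208 + 0.1602*I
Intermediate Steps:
p(r) = sqrt(-5 + r)
A(s) = 101 (A(s) = 100 + 1 = 101)
sqrt(sqrt(p(u) + 25)*(50 - 11) + A(214)) = sqrt(sqrt(sqrt(-5 + 3) + 25)*(50 - 11) + 101) = sqrt(sqrt(sqrt(-2) + 25)*39 + 101) = sqrt(sqrt(I*sqrt(2) + 25)*39 + 101) = sqrt(sqrt(25 + I*sqrt(2))*39 + 101) = sqrt(39*sqrt(25 + I*sqrt(2)) + 101) = sqrt(101 + 39*sqrt(25 + I*sqrt(2)))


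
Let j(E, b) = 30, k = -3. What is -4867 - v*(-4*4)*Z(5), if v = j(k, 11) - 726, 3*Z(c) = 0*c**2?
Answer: -4867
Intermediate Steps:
Z(c) = 0 (Z(c) = (0*c**2)/3 = (1/3)*0 = 0)
v = -696 (v = 30 - 726 = -696)
-4867 - v*(-4*4)*Z(5) = -4867 - (-696)*-4*4*0 = -4867 - (-696)*(-16*0) = -4867 - (-696)*0 = -4867 - 1*0 = -4867 + 0 = -4867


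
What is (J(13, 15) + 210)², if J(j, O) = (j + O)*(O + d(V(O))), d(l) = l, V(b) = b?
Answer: 1102500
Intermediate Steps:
J(j, O) = 2*O*(O + j) (J(j, O) = (j + O)*(O + O) = (O + j)*(2*O) = 2*O*(O + j))
(J(13, 15) + 210)² = (2*15*(15 + 13) + 210)² = (2*15*28 + 210)² = (840 + 210)² = 1050² = 1102500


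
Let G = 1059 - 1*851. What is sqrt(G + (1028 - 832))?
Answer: 2*sqrt(101) ≈ 20.100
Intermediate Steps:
G = 208 (G = 1059 - 851 = 208)
sqrt(G + (1028 - 832)) = sqrt(208 + (1028 - 832)) = sqrt(208 + 196) = sqrt(404) = 2*sqrt(101)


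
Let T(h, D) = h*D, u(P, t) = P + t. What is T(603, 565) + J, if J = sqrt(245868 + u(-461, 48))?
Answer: 340695 + sqrt(245455) ≈ 3.4119e+5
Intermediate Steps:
T(h, D) = D*h
J = sqrt(245455) (J = sqrt(245868 + (-461 + 48)) = sqrt(245868 - 413) = sqrt(245455) ≈ 495.43)
T(603, 565) + J = 565*603 + sqrt(245455) = 340695 + sqrt(245455)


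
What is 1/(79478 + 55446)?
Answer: 1/134924 ≈ 7.4116e-6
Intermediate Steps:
1/(79478 + 55446) = 1/134924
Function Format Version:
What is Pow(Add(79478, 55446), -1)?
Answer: Rational(1, 134924) ≈ 7.4116e-6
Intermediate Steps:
Pow(Add(79478, 55446), -1) = Pow(134924, -1) = Rational(1, 134924)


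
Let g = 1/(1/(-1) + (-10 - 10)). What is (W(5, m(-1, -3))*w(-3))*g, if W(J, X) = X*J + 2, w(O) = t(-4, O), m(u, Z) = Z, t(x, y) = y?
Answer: -13/7 ≈ -1.8571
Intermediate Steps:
w(O) = O
W(J, X) = 2 + J*X (W(J, X) = J*X + 2 = 2 + J*X)
g = -1/21 (g = 1/(-1 - 20) = 1/(-21) = -1/21 ≈ -0.047619)
(W(5, m(-1, -3))*w(-3))*g = ((2 + 5*(-3))*(-3))*(-1/21) = ((2 - 15)*(-3))*(-1/21) = -13*(-3)*(-1/21) = 39*(-1/21) = -13/7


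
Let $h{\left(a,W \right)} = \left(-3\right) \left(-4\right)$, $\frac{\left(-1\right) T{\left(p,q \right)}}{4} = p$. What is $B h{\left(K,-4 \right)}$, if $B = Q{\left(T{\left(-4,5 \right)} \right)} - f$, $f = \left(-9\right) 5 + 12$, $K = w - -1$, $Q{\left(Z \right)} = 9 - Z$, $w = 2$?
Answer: $312$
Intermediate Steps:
$T{\left(p,q \right)} = - 4 p$
$K = 3$ ($K = 2 - -1 = 2 + 1 = 3$)
$f = -33$ ($f = -45 + 12 = -33$)
$h{\left(a,W \right)} = 12$
$B = 26$ ($B = \left(9 - \left(-4\right) \left(-4\right)\right) - -33 = \left(9 - 16\right) + 33 = -7 + 33 = 26$)
$B h{\left(K,-4 \right)} = 26 \cdot 12 = 312$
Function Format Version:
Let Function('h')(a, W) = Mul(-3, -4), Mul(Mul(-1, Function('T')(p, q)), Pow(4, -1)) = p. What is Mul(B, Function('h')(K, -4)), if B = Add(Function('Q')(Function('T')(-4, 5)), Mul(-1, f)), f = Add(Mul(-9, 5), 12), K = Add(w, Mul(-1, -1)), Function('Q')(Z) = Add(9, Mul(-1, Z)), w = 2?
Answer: 312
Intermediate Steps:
Function('T')(p, q) = Mul(-4, p)
K = 3 (K = Add(2, Mul(-1, -1)) = Add(2, 1) = 3)
f = -33 (f = Add(-45, 12) = -33)
Function('h')(a, W) = 12
B = 26 (B = Add(Add(9, Mul(-1, Mul(-4, -4))), Mul(-1, -33)) = Add(Add(9, Mul(-1, 16)), 33) = Add(Add(9, -16), 33) = Add(-7, 33) = 26)
Mul(B, Function('h')(K, -4)) = Mul(26, 12) = 312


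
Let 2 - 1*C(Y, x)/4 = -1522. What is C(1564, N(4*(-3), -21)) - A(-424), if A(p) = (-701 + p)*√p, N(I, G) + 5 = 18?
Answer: 6096 + 2250*I*√106 ≈ 6096.0 + 23165.0*I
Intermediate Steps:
N(I, G) = 13 (N(I, G) = -5 + 18 = 13)
A(p) = √p*(-701 + p)
C(Y, x) = 6096 (C(Y, x) = 8 - 4*(-1522) = 8 + 6088 = 6096)
C(1564, N(4*(-3), -21)) - A(-424) = 6096 - √(-424)*(-701 - 424) = 6096 - 2*I*√106*(-1125) = 6096 - (-2250)*I*√106 = 6096 + 2250*I*√106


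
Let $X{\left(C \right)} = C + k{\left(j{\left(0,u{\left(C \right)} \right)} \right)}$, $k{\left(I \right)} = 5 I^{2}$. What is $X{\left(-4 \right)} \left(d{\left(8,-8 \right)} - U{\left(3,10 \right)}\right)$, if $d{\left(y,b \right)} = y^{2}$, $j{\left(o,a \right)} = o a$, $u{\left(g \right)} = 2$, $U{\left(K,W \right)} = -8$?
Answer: $-288$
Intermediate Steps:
$j{\left(o,a \right)} = a o$
$X{\left(C \right)} = C$ ($X{\left(C \right)} = C + 5 \left(2 \cdot 0\right)^{2} = C + 5 \cdot 0^{2} = C + 5 \cdot 0 = C + 0 = C$)
$X{\left(-4 \right)} \left(d{\left(8,-8 \right)} - U{\left(3,10 \right)}\right) = - 4 \left(8^{2} - -8\right) = - 4 \left(64 + 8\right) = \left(-4\right) 72 = -288$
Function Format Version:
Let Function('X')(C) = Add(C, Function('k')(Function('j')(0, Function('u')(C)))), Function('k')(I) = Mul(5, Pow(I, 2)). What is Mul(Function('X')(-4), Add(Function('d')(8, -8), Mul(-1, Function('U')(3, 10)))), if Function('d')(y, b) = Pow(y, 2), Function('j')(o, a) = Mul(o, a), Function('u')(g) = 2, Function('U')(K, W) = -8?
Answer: -288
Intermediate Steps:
Function('j')(o, a) = Mul(a, o)
Function('X')(C) = C (Function('X')(C) = Add(C, Mul(5, Pow(Mul(2, 0), 2))) = Add(C, Mul(5, Pow(0, 2))) = Add(C, Mul(5, 0)) = Add(C, 0) = C)
Mul(Function('X')(-4), Add(Function('d')(8, -8), Mul(-1, Function('U')(3, 10)))) = Mul(-4, Add(Pow(8, 2), Mul(-1, -8))) = Mul(-4, Add(64, 8)) = Mul(-4, 72) = -288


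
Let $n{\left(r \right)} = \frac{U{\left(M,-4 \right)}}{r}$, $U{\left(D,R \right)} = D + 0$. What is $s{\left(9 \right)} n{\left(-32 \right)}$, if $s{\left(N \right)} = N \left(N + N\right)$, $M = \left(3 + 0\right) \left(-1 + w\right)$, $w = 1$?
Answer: $0$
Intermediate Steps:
$M = 0$ ($M = \left(3 + 0\right) \left(-1 + 1\right) = 3 \cdot 0 = 0$)
$U{\left(D,R \right)} = D$
$n{\left(r \right)} = 0$ ($n{\left(r \right)} = \frac{0}{r} = 0$)
$s{\left(N \right)} = 2 N^{2}$ ($s{\left(N \right)} = N 2 N = 2 N^{2}$)
$s{\left(9 \right)} n{\left(-32 \right)} = 2 \cdot 9^{2} \cdot 0 = 2 \cdot 81 \cdot 0 = 162 \cdot 0 = 0$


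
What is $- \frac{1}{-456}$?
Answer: $\frac{1}{456} \approx 0.002193$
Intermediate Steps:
$- \frac{1}{-456} = \left(-1\right) \left(- \frac{1}{456}\right) = \frac{1}{456}$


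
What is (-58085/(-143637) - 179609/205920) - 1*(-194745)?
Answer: 147694907532053/758403360 ≈ 1.9474e+5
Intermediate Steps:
(-58085/(-143637) - 179609/205920) - 1*(-194745) = (-58085*(-1/143637) - 179609*1/205920) + 194745 = (58085/143637 - 179609/205920) + 194745 = -354811147/758403360 + 194745 = 147694907532053/758403360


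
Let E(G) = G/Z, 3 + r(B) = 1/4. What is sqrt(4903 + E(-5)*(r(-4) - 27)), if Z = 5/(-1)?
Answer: sqrt(19493)/2 ≈ 69.809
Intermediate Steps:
r(B) = -11/4 (r(B) = -3 + 1/4 = -11/4)
Z = -5 (Z = 5*(-1) = -5)
E(G) = -G/5 (E(G) = G/(-5) = G*(-1/5) = -G/5)
sqrt(4903 + E(-5)*(r(-4) - 27)) = sqrt(4903 + (-1/5*(-5))*(-11/4 - 27)) = sqrt(4903 + 1*(-119/4)) = sqrt(4903 - 119/4) = sqrt(19493/4) = sqrt(19493)/2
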